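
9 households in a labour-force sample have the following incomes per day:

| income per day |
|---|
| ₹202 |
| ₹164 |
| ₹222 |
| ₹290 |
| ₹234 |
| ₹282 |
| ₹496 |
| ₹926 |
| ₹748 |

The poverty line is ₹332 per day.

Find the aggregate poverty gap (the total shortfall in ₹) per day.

Below z: ₹164, ₹202, ₹222, ₹234, ₹282, ₹290 (q = 6 of N = 9).
Individual gaps: 332−164 = 168; 332−202 = 130; 332−222 = 110; 332−234 = 98; 332−282 = 50; 332−290 = 42.
Aggregate gap = ₹598.

₹598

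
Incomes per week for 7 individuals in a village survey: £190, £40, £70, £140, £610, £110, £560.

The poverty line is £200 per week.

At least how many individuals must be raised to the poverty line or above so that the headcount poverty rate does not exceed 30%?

5 of the 7 individuals are poor, so H = 5/7 = 0.714.
A headcount ratio of at most 30% allows at most ⌊0.30 × 7⌋ = 2 poor individuals.
So at least 5 − 2 = 3 must be lifted.

3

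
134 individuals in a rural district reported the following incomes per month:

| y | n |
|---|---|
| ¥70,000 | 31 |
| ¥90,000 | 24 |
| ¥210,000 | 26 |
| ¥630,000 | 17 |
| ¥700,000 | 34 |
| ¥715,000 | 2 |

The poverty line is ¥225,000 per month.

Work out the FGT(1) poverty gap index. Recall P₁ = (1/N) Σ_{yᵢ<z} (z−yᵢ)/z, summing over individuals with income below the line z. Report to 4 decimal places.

Below the line: 31×¥70,000, 24×¥90,000, 26×¥210,000 (q = 81 of N = 134).
Shortfall ratios: (225000−70000)/225000 = 0.6889 (×31); (225000−90000)/225000 = 0.6000 (×24); (225000−210000)/225000 = 0.0667 (×26).
Sum of shortfalls = 37.488889; P₁ averages over all N: 37.488889 / 134 = 0.2798.

0.2798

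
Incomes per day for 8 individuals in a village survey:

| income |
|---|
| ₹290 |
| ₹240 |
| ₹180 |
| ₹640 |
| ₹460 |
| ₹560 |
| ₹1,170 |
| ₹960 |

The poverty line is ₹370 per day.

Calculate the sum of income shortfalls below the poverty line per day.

Poor units: ₹180, ₹240, ₹290 (q = 3 of N = 8).
Individual gaps: 370−180 = 190; 370−240 = 130; 370−290 = 80.
Aggregate gap = ₹400.

₹400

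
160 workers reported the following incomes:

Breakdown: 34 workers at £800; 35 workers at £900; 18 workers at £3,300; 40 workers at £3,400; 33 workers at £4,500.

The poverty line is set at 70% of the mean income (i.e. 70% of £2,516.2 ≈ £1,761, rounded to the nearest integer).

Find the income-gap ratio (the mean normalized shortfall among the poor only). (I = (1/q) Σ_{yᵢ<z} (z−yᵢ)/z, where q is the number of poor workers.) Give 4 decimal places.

0.5169

Poor units: 34×£800, 35×£900 (q = 69 of N = 160).
Relative gaps: 0.5457 (×34), 0.4889 (×35); sum = 35.666667.
I averages over the q = 69 poor units only: 35.666667 / 69 = 0.5169.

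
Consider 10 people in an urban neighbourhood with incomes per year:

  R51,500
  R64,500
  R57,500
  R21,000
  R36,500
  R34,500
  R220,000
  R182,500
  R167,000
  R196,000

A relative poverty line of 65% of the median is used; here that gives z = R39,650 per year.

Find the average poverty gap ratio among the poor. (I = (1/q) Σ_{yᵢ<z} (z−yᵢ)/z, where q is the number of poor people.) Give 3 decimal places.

Below z: R21,000, R34,500, R36,500 (q = 3 of N = 10).
Relative gaps: 0.4704, 0.1299, 0.0794; sum = 0.679697.
The income-gap ratio divides by q (the poor only): 0.679697 / 3 = 0.227.

0.227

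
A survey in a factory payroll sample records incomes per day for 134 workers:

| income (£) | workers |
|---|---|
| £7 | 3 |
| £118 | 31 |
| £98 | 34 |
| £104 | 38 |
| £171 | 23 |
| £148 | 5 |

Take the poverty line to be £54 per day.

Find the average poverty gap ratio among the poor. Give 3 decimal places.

0.870

Incomes under z: 3×£7 (q = 3 of N = 134).
Shortfall ratios (z−y)/z: 0.8704 (×3); sum = 2.611111.
The income-gap ratio divides by q (the poor only): 2.611111 / 3 = 0.870.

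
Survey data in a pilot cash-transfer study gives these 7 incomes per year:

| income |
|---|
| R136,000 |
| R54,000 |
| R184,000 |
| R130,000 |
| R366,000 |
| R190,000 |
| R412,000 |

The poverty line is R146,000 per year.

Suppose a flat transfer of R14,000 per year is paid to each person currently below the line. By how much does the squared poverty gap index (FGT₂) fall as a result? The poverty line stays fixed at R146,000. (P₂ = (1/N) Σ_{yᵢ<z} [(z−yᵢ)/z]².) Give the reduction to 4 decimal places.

Before: below the line — R54,000, R130,000, R136,000; squared poverty gap index (FGT₂) = 0.059111.
After the R14,000 transfer: below the line — R68,000, R144,000; squared poverty gap index (FGT₂) = 0.040801.
Reduction = 0.059111 − 0.040801 = 0.0183.

0.0183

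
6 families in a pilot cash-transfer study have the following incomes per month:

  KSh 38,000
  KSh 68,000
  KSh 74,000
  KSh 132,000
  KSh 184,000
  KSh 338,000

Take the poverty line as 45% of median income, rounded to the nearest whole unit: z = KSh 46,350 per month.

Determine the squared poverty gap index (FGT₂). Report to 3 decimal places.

Below the line: KSh 38,000 (q = 1 of N = 6).
Relative gaps: (46350−38000)/46350 = 0.1802.
Squared: 0.0325.
Sum = 0.032454; P₂ = 0.032454 / 6 = 0.005.

0.005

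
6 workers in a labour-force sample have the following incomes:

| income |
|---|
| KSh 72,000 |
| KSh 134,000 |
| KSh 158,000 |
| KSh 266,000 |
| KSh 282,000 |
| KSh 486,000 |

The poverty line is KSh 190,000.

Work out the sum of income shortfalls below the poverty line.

Below z: KSh 72,000, KSh 134,000, KSh 158,000 (q = 3 of N = 6).
Individual gaps: 190000−72000 = 118000; 190000−134000 = 56000; 190000−158000 = 32000.
Aggregate gap = KSh 206,000.

KSh 206,000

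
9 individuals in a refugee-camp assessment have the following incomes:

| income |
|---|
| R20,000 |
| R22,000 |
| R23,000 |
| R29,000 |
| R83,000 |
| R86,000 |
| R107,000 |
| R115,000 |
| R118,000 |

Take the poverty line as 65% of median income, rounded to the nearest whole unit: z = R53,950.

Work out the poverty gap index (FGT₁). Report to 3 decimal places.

0.251

Incomes under z: R20,000, R22,000, R23,000, R29,000 (q = 4 of N = 9).
Shortfall ratios: (53950−20000)/53950 = 0.6293; (53950−22000)/53950 = 0.5922; (53950−23000)/53950 = 0.5737; (53950−29000)/53950 = 0.4625.
Σ = 2.257646. Dividing by the full population N = 9 gives P₁ = 0.251.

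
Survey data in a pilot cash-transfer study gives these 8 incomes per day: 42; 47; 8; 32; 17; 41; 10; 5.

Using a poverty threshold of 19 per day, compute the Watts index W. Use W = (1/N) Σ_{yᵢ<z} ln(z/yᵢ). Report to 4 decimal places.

Below z: 5, 8, 10, 17 (q = 4 of N = 8).
Log shortfalls: ln(19/5) = 1.3350; ln(19/8) = 0.8650; ln(19/10) = 0.6419; ln(19/17) = 0.1112.
W = 2.953078 / 8 = 0.3691.

0.3691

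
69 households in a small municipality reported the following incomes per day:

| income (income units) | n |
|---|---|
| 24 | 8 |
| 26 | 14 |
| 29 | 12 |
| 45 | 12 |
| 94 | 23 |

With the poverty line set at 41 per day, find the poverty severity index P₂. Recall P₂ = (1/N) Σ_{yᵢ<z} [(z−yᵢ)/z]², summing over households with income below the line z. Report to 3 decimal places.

Below the line: 8×24, 14×26, 12×29 (q = 34 of N = 69).
Gap ratios (z−y)/z: (41−24)/41 = 0.4146 (×8); (41−26)/41 = 0.3659 (×14); (41−29)/41 = 0.2927 (×12).
Squared: 0.1719 (×8); 0.1338 (×14); 0.0857 (×12).
Sum = 4.277216; P₂ = 4.277216 / 69 = 0.062.

0.062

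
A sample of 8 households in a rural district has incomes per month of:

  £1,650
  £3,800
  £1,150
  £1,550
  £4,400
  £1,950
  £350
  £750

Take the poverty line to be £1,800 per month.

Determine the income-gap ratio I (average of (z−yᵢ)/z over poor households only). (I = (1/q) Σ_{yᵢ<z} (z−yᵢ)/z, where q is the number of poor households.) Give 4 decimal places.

Poor units: £350, £750, £1,150, £1,550, £1,650 (q = 5 of N = 8).
Shortfall ratios (z−y)/z: 0.8056, 0.5833, 0.3611, 0.1389, 0.0833; sum = 1.972222.
The income-gap ratio divides by q (the poor only): 1.972222 / 5 = 0.3944.

0.3944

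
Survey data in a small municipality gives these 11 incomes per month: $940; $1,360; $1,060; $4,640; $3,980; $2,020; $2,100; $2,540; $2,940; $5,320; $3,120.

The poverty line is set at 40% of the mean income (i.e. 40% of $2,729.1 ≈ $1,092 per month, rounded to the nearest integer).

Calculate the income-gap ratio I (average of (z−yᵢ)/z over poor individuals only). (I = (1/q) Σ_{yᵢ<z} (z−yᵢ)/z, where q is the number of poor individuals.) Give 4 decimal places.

Below z: $940, $1,060 (q = 2 of N = 11).
Relative gaps: 0.1392, 0.0293; sum = 0.168498.
I averages over the q = 2 poor units only: 0.168498 / 2 = 0.0842.

0.0842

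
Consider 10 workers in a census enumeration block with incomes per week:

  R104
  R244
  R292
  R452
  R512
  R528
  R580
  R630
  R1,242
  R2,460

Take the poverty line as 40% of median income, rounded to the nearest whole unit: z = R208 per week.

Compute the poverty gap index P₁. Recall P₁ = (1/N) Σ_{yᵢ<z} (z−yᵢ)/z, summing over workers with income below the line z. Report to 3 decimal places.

Poor units: R104 (q = 1 of N = 10).
Normalized shortfalls: (208−104)/208 = 0.5000.
Σ = 0.500000. Dividing by the full population N = 10 gives P₁ = 0.050.

0.050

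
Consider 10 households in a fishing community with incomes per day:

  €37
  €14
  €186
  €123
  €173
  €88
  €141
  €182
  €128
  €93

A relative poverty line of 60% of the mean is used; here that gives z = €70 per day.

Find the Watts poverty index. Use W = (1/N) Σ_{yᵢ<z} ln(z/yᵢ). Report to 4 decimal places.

0.2247

Poor units: €14, €37 (q = 2 of N = 10).
Log shortfalls: ln(70/14) = 1.6094; ln(70/37) = 0.6376.
W = 2.247015 / 10 = 0.2247.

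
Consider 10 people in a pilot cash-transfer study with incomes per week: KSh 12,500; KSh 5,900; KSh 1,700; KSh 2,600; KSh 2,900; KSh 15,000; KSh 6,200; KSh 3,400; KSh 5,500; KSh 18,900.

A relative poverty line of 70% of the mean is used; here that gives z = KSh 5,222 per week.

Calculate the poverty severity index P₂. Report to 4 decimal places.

0.1026

Below the line: KSh 1,700, KSh 2,600, KSh 2,900, KSh 3,400 (q = 4 of N = 10).
Gap ratios (z−y)/z: (5222−1700)/5222 = 0.6745; (5222−2600)/5222 = 0.5021; (5222−2900)/5222 = 0.4447; (5222−3400)/5222 = 0.3489.
Squared: 0.4549; 0.2521; 0.1977; 0.1217.
Sum = 1.026457; P₂ = 1.026457 / 10 = 0.1026.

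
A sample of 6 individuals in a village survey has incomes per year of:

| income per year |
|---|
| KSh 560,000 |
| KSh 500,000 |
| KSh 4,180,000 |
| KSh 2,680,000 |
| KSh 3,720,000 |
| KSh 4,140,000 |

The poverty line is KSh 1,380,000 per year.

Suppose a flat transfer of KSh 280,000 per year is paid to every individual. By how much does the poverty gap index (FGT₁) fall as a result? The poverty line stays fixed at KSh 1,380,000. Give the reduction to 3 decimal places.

Before: below the line — KSh 500,000, KSh 560,000; poverty gap index (FGT₁) = 0.20531.
After the KSh 280,000 transfer: below the line — KSh 780,000, KSh 840,000; poverty gap index (FGT₁) = 0.13768.
Reduction = 0.20531 − 0.13768 = 0.068.

0.068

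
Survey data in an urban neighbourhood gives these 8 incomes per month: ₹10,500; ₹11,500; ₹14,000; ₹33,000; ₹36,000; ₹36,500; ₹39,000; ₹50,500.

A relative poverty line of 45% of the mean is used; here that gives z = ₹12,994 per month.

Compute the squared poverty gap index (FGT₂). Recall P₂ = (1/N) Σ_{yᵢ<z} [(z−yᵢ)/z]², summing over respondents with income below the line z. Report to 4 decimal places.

0.0063

Below z: ₹10,500, ₹11,500 (q = 2 of N = 8).
Gap ratios (z−y)/z: (12994−10500)/12994 = 0.1919; (12994−11500)/12994 = 0.1150.
Squared: 0.0368; 0.0132.
Sum = 0.050058; P₂ = 0.050058 / 8 = 0.0063.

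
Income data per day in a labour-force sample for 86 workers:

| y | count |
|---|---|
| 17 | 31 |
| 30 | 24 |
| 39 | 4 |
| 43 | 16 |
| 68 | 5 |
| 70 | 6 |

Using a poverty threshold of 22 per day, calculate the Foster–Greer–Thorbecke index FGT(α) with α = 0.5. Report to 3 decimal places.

0.172

Incomes under z: 31×17 (q = 31 of N = 86).
Normalized shortfalls: (22−17)/22 = 0.2273 (×31).
Raised to α = 0.5: 0.47673 (×31).
Sum = 14.778670; FGT(0.5) = 14.778670 / 86 = 0.172.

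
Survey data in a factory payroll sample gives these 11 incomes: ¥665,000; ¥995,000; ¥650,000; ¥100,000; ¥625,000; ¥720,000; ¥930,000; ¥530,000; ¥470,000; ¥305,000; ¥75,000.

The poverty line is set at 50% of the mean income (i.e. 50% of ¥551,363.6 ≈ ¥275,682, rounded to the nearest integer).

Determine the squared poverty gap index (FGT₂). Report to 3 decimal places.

Below the line: ¥75,000, ¥100,000 (q = 2 of N = 11).
Gap ratios (z−y)/z: (275682−75000)/275682 = 0.7279; (275682−100000)/275682 = 0.6373.
Squared: 0.5299; 0.4061.
Sum = 0.936012; P₂ = 0.936012 / 11 = 0.085.

0.085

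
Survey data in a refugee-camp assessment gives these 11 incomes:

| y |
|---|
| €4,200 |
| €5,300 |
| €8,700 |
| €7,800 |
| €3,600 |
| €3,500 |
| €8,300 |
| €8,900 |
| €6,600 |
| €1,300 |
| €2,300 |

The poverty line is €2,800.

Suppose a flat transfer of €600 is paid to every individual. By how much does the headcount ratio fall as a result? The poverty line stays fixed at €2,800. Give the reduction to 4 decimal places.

Before: below the line — €1,300, €2,300; headcount ratio = 0.181818.
After the €600 transfer: below the line — €1,900; headcount ratio = 0.090909.
Reduction = 0.181818 − 0.090909 = 0.0909.

0.0909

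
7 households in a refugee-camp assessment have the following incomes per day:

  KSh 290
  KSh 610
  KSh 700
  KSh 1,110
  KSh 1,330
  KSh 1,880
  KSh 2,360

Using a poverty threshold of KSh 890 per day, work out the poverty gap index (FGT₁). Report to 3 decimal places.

0.172

Below z: KSh 290, KSh 610, KSh 700 (q = 3 of N = 7).
Normalized shortfalls: (890−290)/890 = 0.6742; (890−610)/890 = 0.3146; (890−700)/890 = 0.2135.
Σ = 1.202247. Dividing by the full population N = 7 gives P₁ = 0.172.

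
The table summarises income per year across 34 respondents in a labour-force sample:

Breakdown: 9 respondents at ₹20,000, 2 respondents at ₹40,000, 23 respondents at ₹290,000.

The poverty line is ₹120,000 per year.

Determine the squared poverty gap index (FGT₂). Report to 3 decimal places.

0.210

Incomes under z: 9×₹20,000, 2×₹40,000 (q = 11 of N = 34).
Gap ratios (z−y)/z: (120000−20000)/120000 = 0.8333 (×9); (120000−40000)/120000 = 0.6667 (×2).
Squared: 0.6944 (×9); 0.4444 (×2).
Sum = 7.138889; P₂ = 7.138889 / 34 = 0.210.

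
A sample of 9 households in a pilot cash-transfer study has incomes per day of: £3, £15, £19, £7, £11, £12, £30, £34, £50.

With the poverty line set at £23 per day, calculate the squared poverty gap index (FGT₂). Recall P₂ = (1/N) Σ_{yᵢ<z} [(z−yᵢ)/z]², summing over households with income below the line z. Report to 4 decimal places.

0.2102

Below z: £3, £7, £11, £12, £15, £19 (q = 6 of N = 9).
Normalized shortfalls: (23−3)/23 = 0.8696; (23−7)/23 = 0.6957; (23−11)/23 = 0.5217; (23−12)/23 = 0.4783; (23−15)/23 = 0.3478; (23−19)/23 = 0.1739.
Squared: 0.7561; 0.4839; 0.2722; 0.2287; 0.1210; 0.0302.
Sum = 1.892250; P₂ = 1.892250 / 9 = 0.2102.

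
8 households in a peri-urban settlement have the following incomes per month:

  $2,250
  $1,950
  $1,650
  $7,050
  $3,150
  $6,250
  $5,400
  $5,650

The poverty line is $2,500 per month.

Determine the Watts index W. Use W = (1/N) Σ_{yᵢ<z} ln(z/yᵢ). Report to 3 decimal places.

Below the line: $1,650, $1,950, $2,250 (q = 3 of N = 8).
Log shortfalls: ln(2500/1650) = 0.4155; ln(2500/1950) = 0.2485; ln(2500/2250) = 0.1054.
W = 0.769337 / 8 = 0.096.

0.096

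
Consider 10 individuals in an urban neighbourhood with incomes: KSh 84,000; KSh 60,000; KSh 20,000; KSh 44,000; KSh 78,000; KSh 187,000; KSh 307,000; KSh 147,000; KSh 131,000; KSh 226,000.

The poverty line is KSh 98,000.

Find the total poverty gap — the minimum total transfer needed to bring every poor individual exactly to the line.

Below the line: KSh 20,000, KSh 44,000, KSh 60,000, KSh 78,000, KSh 84,000 (q = 5 of N = 10).
Individual gaps: 98000−20000 = 78000; 98000−44000 = 54000; 98000−60000 = 38000; 98000−78000 = 20000; 98000−84000 = 14000.
Aggregate gap = KSh 204,000.

KSh 204,000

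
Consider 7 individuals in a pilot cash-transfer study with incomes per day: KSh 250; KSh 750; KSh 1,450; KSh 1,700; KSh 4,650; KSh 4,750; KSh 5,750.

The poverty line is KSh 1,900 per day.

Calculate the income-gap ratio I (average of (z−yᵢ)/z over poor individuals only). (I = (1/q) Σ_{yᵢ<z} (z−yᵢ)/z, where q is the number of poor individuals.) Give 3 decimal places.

0.454

Incomes under z: KSh 250, KSh 750, KSh 1,450, KSh 1,700 (q = 4 of N = 7).
Relative gaps: 0.8684, 0.6053, 0.2368, 0.1053; sum = 1.815789.
The income-gap ratio divides by q (the poor only): 1.815789 / 4 = 0.454.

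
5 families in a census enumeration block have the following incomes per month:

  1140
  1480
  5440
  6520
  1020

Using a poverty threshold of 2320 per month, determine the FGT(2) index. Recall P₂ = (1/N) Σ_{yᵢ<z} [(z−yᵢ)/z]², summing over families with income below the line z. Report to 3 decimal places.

Incomes under z: 1020, 1140, 1480 (q = 3 of N = 5).
Gap ratios (z−y)/z: (2320−1020)/2320 = 0.5603; (2320−1140)/2320 = 0.5086; (2320−1480)/2320 = 0.3621.
Squared: 0.3140; 0.2587; 0.1311.
Sum = 0.703775; P₂ = 0.703775 / 5 = 0.141.

0.141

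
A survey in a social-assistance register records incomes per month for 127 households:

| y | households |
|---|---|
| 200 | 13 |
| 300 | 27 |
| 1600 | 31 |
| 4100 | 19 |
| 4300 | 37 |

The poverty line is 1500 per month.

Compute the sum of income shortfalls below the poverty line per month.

Poor units: 13×200, 27×300 (q = 40 of N = 127).
Individual gaps: 13×(1500−200) = 16900; 27×(1500−300) = 32400.
Aggregate gap = 49300.

49300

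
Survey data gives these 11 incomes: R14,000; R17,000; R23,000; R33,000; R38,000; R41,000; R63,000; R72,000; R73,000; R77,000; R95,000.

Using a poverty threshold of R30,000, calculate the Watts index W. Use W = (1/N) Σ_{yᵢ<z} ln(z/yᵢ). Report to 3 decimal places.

Poor units: R14,000, R17,000, R23,000 (q = 3 of N = 11).
Log shortfalls: ln(30000/14000) = 0.7621; ln(30000/17000) = 0.5680; ln(30000/23000) = 0.2657.
W = 1.595827 / 11 = 0.145.

0.145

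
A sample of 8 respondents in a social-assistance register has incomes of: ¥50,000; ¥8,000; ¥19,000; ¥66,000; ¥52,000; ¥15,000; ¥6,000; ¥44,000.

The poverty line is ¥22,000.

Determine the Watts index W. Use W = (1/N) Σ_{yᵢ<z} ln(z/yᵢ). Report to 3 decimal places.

0.355

Incomes under z: ¥6,000, ¥8,000, ¥15,000, ¥19,000 (q = 4 of N = 8).
Log shortfalls: ln(22000/6000) = 1.2993; ln(22000/8000) = 1.0116; ln(22000/15000) = 0.3830; ln(22000/19000) = 0.1466.
W = 2.840480 / 8 = 0.355.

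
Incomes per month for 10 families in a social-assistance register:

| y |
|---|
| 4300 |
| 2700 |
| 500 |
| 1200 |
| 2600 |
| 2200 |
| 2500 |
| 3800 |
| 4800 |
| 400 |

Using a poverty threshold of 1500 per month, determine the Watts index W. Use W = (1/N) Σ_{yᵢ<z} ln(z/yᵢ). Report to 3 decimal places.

Below z: 400, 500, 1200 (q = 3 of N = 10).
ln(z/y) terms: ln(1500/400) = 1.3218; ln(1500/500) = 1.0986; ln(1500/1200) = 0.2231.
W = 2.643512 / 10 = 0.264.

0.264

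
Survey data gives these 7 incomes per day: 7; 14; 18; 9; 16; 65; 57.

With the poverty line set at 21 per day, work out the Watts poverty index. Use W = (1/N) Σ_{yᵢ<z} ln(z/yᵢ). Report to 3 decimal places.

Below the line: 7, 9, 14, 16, 18 (q = 5 of N = 7).
ln(z/y) terms: ln(21/7) = 1.0986; ln(21/9) = 0.8473; ln(21/14) = 0.4055; ln(21/16) = 0.2719; ln(21/18) = 0.1542.
W = 2.777460 / 7 = 0.397.

0.397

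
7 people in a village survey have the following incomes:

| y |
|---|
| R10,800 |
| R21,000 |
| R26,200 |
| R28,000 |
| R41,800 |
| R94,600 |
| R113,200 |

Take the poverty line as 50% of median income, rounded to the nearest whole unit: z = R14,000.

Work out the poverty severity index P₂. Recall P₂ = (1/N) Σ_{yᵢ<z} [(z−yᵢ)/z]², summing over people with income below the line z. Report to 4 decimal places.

0.0075

Incomes under z: R10,800 (q = 1 of N = 7).
Gap ratios (z−y)/z: (14000−10800)/14000 = 0.2286.
Squared: 0.0522.
Sum = 0.052245; P₂ = 0.052245 / 7 = 0.0075.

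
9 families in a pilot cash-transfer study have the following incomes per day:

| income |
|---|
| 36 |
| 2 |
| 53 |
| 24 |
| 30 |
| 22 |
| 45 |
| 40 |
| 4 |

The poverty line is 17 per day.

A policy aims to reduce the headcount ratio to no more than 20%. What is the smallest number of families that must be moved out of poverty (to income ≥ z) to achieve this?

1

2 of the 9 families are poor, so H = 2/9 = 0.222.
A headcount ratio of at most 20% allows at most ⌊0.20 × 9⌋ = 1 poor families.
So at least 2 − 1 = 1 must be lifted.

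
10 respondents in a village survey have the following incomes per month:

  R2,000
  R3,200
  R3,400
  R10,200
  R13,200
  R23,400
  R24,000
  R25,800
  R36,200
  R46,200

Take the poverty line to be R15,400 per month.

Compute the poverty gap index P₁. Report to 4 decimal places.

Incomes under z: R2,000, R3,200, R3,400, R10,200, R13,200 (q = 5 of N = 10).
Gap ratios (z−y)/z: (15400−2000)/15400 = 0.8701; (15400−3200)/15400 = 0.7922; (15400−3400)/15400 = 0.7792; (15400−10200)/15400 = 0.3377; (15400−13200)/15400 = 0.1429.
Σ = 2.922078. Dividing by the full population N = 10 gives P₁ = 0.2922.

0.2922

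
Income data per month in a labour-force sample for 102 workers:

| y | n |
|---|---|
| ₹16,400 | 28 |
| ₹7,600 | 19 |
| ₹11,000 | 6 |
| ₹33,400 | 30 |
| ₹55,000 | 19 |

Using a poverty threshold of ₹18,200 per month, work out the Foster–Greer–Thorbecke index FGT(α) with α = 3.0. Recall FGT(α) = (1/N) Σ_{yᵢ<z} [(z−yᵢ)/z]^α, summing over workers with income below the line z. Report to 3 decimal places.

Below the line: 19×₹7,600, 6×₹11,000, 28×₹16,400 (q = 53 of N = 102).
Relative gaps: (18200−7600)/18200 = 0.5824 (×19); (18200−11000)/18200 = 0.3956 (×6); (18200−16400)/18200 = 0.0989 (×28).
Raised to α = 3.0: 0.19756 (×19); 0.06191 (×6); 0.00097 (×28).
Sum = 4.152244; FGT(3.0) = 4.152244 / 102 = 0.041.

0.041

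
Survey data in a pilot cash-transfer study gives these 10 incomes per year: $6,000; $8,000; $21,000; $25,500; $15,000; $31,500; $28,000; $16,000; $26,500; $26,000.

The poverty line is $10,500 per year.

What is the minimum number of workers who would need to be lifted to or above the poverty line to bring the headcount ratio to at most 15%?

Currently q = 2 of N = 10 are below the line (H = 0.200).
A headcount ratio of at most 15% allows at most ⌊0.15 × 10⌋ = 1 poor workers.
So at least 2 − 1 = 1 must be lifted.

1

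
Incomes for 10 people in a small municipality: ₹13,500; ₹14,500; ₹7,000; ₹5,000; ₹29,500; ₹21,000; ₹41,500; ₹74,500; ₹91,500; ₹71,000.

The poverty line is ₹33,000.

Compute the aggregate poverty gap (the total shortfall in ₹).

Below the line: ₹5,000, ₹7,000, ₹13,500, ₹14,500, ₹21,000, ₹29,500 (q = 6 of N = 10).
Individual gaps: 33000−5000 = 28000; 33000−7000 = 26000; 33000−13500 = 19500; 33000−14500 = 18500; 33000−21000 = 12000; 33000−29500 = 3500.
Aggregate gap = ₹107,500.

₹107,500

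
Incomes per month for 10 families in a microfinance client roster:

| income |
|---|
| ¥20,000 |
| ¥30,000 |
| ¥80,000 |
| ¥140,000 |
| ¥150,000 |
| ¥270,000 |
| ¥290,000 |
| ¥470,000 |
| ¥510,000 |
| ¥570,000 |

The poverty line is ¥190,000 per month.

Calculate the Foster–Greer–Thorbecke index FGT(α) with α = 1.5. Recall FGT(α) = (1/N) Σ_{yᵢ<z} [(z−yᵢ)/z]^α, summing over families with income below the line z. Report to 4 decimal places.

Incomes under z: ¥20,000, ¥30,000, ¥80,000, ¥140,000, ¥150,000 (q = 5 of N = 10).
Shortfall ratios: (190000−20000)/190000 = 0.8947; (190000−30000)/190000 = 0.8421; (190000−80000)/190000 = 0.5789; (190000−140000)/190000 = 0.2632; (190000−150000)/190000 = 0.2105.
Raised to α = 1.5: 0.84634; 0.77277; 0.44051; 0.13500; 0.09660.
Sum = 2.291211; FGT(1.5) = 2.291211 / 10 = 0.2291.

0.2291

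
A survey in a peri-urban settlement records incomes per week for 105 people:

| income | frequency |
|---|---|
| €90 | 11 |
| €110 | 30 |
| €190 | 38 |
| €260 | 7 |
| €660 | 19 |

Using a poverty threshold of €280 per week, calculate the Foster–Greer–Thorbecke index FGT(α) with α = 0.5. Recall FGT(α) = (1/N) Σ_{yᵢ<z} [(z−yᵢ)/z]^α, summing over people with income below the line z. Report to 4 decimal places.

0.5319

Poor units: 11×€90, 30×€110, 38×€190, 7×€260 (q = 86 of N = 105).
Shortfall ratios: (280−90)/280 = 0.6786 (×11); (280−110)/280 = 0.6071 (×30); (280−190)/280 = 0.3214 (×38); (280−260)/280 = 0.0714 (×7).
Raised to α = 0.5: 0.82375 (×11); 0.77919 (×30); 0.56695 (×38); 0.26726 (×7).
Sum = 55.851915; FGT(0.5) = 55.851915 / 105 = 0.5319.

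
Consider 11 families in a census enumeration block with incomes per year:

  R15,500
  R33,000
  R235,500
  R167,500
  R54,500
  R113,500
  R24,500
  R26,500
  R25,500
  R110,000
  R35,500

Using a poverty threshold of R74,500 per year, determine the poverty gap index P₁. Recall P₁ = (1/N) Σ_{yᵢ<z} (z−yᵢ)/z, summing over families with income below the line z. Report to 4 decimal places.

Incomes under z: R15,500, R24,500, R25,500, R26,500, R33,000, R35,500, R54,500 (q = 7 of N = 11).
Gap ratios (z−y)/z: (74500−15500)/74500 = 0.7919; (74500−24500)/74500 = 0.6711; (74500−25500)/74500 = 0.6577; (74500−26500)/74500 = 0.6443; (74500−33000)/74500 = 0.5570; (74500−35500)/74500 = 0.5235; (74500−54500)/74500 = 0.2685.
Σ = 4.114094. Dividing by the full population N = 11 gives P₁ = 0.3740.

0.3740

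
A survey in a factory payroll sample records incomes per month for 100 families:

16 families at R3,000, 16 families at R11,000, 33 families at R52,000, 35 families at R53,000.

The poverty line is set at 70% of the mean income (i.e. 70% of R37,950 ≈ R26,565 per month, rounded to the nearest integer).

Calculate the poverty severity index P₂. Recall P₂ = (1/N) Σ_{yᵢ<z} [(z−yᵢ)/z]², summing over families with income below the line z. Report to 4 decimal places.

0.1808

Below z: 16×R3,000, 16×R11,000 (q = 32 of N = 100).
Relative gaps: (26565−3000)/26565 = 0.8871 (×16); (26565−11000)/26565 = 0.5859 (×16).
Squared: 0.7869 (×16); 0.3433 (×16).
Sum = 18.083136; P₂ = 18.083136 / 100 = 0.1808.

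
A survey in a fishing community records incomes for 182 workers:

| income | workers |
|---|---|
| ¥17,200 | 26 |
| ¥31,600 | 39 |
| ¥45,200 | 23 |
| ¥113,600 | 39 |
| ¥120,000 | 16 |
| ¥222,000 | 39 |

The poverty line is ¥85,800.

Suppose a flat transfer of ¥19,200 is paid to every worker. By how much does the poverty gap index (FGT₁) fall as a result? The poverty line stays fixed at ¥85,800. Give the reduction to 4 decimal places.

0.1082

Before: below the line — 26×¥17,200, 39×¥31,600, 23×¥45,200; poverty gap index (FGT₁) = 0.309383.
After the ¥19,200 transfer: below the line — 26×¥36,400, 39×¥50,800, 23×¥64,400; poverty gap index (FGT₁) = 0.201183.
Reduction = 0.309383 − 0.201183 = 0.1082.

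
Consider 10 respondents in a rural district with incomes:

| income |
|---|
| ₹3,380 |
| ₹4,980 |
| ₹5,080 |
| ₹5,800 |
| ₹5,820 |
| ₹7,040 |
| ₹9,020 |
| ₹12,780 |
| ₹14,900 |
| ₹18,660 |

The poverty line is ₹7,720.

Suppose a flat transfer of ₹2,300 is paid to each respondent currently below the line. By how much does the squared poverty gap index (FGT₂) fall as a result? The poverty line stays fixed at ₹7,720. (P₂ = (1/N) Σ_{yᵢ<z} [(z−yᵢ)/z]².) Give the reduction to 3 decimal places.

0.061

Before: below the line — ₹3,380, ₹4,980, ₹5,080, ₹5,800, ₹5,820, ₹7,040; squared poverty gap index (FGT₂) = 0.06891.
After the ₹2,300 transfer: below the line — ₹5,680, ₹7,280, ₹7,380; squared poverty gap index (FGT₂) = 0.00750.
Reduction = 0.06891 − 0.00750 = 0.061.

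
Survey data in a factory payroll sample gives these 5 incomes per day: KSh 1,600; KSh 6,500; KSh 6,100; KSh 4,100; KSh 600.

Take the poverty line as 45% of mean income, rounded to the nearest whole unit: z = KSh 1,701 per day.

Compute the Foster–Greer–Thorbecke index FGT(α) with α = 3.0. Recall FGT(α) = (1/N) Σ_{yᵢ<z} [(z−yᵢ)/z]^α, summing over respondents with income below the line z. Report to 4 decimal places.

0.0543

Poor units: KSh 600, KSh 1,600 (q = 2 of N = 5).
Gap ratios (z−y)/z: (1701−600)/1701 = 0.6473; (1701−1600)/1701 = 0.0594.
Raised to α = 3.0: 0.27117; 0.00021.
Sum = 0.271384; FGT(3.0) = 0.271384 / 5 = 0.0543.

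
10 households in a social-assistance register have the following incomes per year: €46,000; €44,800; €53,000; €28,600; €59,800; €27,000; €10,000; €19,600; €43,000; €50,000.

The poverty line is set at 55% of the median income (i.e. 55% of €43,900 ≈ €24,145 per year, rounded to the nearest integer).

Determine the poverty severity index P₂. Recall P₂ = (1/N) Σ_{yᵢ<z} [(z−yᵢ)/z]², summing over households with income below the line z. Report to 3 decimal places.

Incomes under z: €10,000, €19,600 (q = 2 of N = 10).
Shortfall ratios: (24145−10000)/24145 = 0.5858; (24145−19600)/24145 = 0.1882.
Squared: 0.3432; 0.0354.
Sum = 0.378637; P₂ = 0.378637 / 10 = 0.038.

0.038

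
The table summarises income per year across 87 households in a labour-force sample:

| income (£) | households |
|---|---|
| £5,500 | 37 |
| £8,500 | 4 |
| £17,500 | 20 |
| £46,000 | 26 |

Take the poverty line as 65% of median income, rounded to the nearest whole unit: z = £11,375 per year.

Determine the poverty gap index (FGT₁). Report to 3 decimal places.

Below the line: 37×£5,500, 4×£8,500 (q = 41 of N = 87).
Gap ratios (z−y)/z: (11375−5500)/11375 = 0.5165 (×37); (11375−8500)/11375 = 0.2527 (×4).
Σ = 20.120879. Dividing by the full population N = 87 gives P₁ = 0.231.

0.231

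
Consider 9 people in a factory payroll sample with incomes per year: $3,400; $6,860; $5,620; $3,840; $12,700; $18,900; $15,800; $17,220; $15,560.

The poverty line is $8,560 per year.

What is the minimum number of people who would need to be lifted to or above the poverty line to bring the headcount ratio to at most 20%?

Currently q = 4 of N = 9 are below the line (H = 0.444).
A headcount ratio of at most 20% allows at most ⌊0.20 × 9⌋ = 1 poor people.
So at least 4 − 1 = 3 must be lifted.

3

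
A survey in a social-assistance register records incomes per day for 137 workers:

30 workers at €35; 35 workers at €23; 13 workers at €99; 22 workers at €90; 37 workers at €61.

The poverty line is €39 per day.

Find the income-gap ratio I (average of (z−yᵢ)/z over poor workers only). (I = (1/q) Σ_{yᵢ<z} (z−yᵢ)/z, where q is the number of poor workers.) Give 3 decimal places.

Poor units: 35×€23, 30×€35 (q = 65 of N = 137).
Shortfall ratios (z−y)/z: 0.4103 (×35), 0.1026 (×30); sum = 17.435897.
The income-gap ratio divides by q (the poor only): 17.435897 / 65 = 0.268.

0.268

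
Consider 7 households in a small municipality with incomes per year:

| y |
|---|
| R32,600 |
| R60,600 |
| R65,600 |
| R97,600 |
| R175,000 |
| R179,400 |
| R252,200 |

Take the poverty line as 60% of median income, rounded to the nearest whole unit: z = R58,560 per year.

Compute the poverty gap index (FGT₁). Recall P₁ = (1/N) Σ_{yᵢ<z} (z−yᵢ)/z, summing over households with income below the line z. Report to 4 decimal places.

0.0633

Poor units: R32,600 (q = 1 of N = 7).
Relative gaps: (58560−32600)/58560 = 0.4433.
Σ = 0.443306. Dividing by the full population N = 7 gives P₁ = 0.0633.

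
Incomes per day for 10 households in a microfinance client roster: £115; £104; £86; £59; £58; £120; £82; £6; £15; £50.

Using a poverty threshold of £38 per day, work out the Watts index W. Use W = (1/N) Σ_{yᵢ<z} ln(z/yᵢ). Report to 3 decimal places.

Below the line: £6, £15 (q = 2 of N = 10).
Log gaps: ln(38/6) = 1.8458; ln(38/15) = 0.9295.
W = 2.775363 / 10 = 0.278.

0.278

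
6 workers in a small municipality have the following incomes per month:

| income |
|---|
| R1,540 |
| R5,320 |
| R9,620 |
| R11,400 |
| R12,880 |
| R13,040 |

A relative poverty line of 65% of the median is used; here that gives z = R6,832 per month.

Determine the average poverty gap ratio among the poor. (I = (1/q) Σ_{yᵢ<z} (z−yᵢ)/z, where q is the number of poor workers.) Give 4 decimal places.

0.4980

Poor units: R1,540, R5,320 (q = 2 of N = 6).
Shortfall ratios (z−y)/z: 0.7746, 0.2213; sum = 0.995902.
The income-gap ratio divides by q (the poor only): 0.995902 / 2 = 0.4980.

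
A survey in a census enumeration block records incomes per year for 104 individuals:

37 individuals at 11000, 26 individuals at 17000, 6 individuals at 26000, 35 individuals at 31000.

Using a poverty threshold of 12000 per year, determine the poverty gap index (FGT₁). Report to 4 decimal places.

0.0296

Below the line: 37×11000 (q = 37 of N = 104).
Shortfall ratios: (12000−11000)/12000 = 0.0833 (×37).
Sum of shortfalls = 3.083333; P₁ averages over all N: 3.083333 / 104 = 0.0296.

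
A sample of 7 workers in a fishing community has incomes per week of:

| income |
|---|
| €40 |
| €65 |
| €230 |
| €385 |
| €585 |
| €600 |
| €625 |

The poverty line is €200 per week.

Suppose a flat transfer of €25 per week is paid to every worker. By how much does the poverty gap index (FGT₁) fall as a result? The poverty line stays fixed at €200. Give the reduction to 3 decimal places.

0.036

Before: below the line — €40, €65; poverty gap index (FGT₁) = 0.21071.
After the €25 transfer: below the line — €65, €90; poverty gap index (FGT₁) = 0.17500.
Reduction = 0.21071 − 0.17500 = 0.036.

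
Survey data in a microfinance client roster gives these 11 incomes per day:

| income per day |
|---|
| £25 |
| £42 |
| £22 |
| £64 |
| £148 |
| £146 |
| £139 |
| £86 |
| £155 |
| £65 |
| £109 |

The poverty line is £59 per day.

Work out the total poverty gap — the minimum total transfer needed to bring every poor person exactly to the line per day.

£88

Poor units: £22, £25, £42 (q = 3 of N = 11).
Individual gaps: 59−22 = 37; 59−25 = 34; 59−42 = 17.
Aggregate gap = £88.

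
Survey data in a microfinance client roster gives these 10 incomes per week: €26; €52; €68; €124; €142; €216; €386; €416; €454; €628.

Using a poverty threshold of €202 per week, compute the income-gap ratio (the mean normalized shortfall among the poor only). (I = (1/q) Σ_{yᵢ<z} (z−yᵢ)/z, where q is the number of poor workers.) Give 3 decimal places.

Incomes under z: €26, €52, €68, €124, €142 (q = 5 of N = 10).
Shortfall ratios (z−y)/z: 0.8713, 0.7426, 0.6634, 0.3861, 0.2970; sum = 2.960396.
I averages over the q = 5 poor units only: 2.960396 / 5 = 0.592.

0.592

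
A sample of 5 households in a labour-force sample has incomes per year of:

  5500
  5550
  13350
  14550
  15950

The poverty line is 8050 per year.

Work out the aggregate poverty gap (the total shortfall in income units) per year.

5050

Poor units: 5500, 5550 (q = 2 of N = 5).
Individual gaps: 8050−5500 = 2550; 8050−5550 = 2500.
Aggregate gap = 5050.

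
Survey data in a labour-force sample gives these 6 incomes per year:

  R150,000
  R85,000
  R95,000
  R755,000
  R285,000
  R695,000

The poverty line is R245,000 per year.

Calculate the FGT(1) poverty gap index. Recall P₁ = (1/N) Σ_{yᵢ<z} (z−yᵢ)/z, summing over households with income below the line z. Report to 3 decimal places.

Poor units: R85,000, R95,000, R150,000 (q = 3 of N = 6).
Gap ratios (z−y)/z: (245000−85000)/245000 = 0.6531; (245000−95000)/245000 = 0.6122; (245000−150000)/245000 = 0.3878.
Sum of shortfalls = 1.653061; P₁ averages over all N: 1.653061 / 6 = 0.276.

0.276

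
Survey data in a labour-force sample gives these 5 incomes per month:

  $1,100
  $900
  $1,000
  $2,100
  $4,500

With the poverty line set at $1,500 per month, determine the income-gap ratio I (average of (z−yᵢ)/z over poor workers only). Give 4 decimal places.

0.3333

Below the line: $900, $1,000, $1,100 (q = 3 of N = 5).
Relative gaps: 0.4000, 0.3333, 0.2667; sum = 1.000000.
I averages over the q = 3 poor units only: 1.000000 / 3 = 0.3333.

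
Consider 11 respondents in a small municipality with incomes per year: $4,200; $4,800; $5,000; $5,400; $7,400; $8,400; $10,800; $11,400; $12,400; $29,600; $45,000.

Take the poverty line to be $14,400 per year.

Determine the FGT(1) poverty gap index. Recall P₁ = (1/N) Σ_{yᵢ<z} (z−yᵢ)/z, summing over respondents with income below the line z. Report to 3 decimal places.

0.378

Below z: $4,200, $4,800, $5,000, $5,400, $7,400, $8,400, $10,800, $11,400, $12,400 (q = 9 of N = 11).
Gap ratios (z−y)/z: (14400−4200)/14400 = 0.7083; (14400−4800)/14400 = 0.6667; (14400−5000)/14400 = 0.6528; (14400−5400)/14400 = 0.6250; (14400−7400)/14400 = 0.4861; (14400−8400)/14400 = 0.4167; (14400−10800)/14400 = 0.2500; (14400−11400)/14400 = 0.2083; (14400−12400)/14400 = 0.1389.
Sum of shortfalls = 4.152778; P₁ averages over all N: 4.152778 / 11 = 0.378.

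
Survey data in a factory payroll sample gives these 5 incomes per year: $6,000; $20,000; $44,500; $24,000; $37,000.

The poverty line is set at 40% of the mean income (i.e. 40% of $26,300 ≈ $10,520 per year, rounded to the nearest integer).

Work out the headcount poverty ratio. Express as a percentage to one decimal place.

20.0%

1 of the 5 respondents have income below $10,520.
H = 1/5 = 20.0%.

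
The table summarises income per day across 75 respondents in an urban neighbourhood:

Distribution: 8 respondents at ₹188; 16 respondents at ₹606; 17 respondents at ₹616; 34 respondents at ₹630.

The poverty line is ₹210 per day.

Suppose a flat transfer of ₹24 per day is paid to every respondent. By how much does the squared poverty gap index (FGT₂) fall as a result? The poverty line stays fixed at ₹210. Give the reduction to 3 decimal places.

Before: below the line — 8×₹188; squared poverty gap index (FGT₂) = 0.00117.
After the ₹24 transfer: below the line — none; squared poverty gap index (FGT₂) = 0.00000.
Reduction = 0.00117 − 0.00000 = 0.001.

0.001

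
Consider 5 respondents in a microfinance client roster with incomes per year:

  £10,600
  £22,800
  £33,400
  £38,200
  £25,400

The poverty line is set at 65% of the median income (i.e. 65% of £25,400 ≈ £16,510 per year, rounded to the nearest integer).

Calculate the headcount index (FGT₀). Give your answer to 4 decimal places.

0.2000

1 of the 5 respondents have income below £16,510.
H = 1/5 = 0.2000.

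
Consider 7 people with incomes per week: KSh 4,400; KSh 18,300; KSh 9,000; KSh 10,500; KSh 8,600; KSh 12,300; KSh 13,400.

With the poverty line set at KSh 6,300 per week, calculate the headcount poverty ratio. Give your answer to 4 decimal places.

1 of the 7 people have income below KSh 6,300.
H = 1/7 = 0.1429.

0.1429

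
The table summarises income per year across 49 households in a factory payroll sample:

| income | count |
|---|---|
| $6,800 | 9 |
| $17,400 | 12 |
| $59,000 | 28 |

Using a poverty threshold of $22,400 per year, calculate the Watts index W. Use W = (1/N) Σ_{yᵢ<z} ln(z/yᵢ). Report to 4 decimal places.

Incomes under z: 9×$6,800, 12×$17,400 (q = 21 of N = 49).
Log gaps: ln(22400/6800) = 1.1921 (×9); ln(22400/17400) = 0.2526 (×12).
W = 13.760334 / 49 = 0.2808.

0.2808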